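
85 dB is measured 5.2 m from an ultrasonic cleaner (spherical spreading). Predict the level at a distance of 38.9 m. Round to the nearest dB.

68 dB

For a point source, L₂ = L₁ − 20·log₁₀(r₂/r₁).
L₂ = 85 − 20·log₁₀(38.9/5.2) = 85 − 17.479 = 67.52 dB.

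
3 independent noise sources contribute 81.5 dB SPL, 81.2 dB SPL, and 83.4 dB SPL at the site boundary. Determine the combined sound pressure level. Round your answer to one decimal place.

86.9 dB SPL

Incoherent sources combine by intensity addition: L_total = 10·log₁₀(Σ 10^(L_i/10)).
Σ 10^(L/10) = 10^(81.5/10) + 10^(81.2/10) + 10^(83.4/10) = 4.919e+08.
L_total = 10·log₁₀(4.919e+08) = 86.92 dB SPL.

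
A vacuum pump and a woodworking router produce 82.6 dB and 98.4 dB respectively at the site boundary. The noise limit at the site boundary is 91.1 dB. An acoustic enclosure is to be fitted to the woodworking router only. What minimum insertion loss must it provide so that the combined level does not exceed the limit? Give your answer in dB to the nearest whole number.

8 dB

The untreated sources together contribute 10^(82.6/10) = 1.820e+08, i.e. 82.60 dB.
The limit corresponds to 10^(91.1/10) = 1.288e+09; subtracting the fixed part leaves 1.106e+09 for the woodworking router, i.e. 90.44 dB.
So the woodworking router must be reduced from 98.4 to 90.44 dB: IL = 7.96 dB.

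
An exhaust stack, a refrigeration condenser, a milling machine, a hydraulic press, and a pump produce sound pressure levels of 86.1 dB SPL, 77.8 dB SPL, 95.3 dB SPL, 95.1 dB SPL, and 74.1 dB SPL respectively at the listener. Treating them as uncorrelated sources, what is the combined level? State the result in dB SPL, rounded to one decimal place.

For uncorrelated sources the intensities add, so convert each level to linear form, sum, and take 10·log₁₀ of the total.
Σ 10^(L/10) = 10^(86.1/10) + 10^(77.8/10) + 10^(95.3/10) + 10^(95.1/10) + 10^(74.1/10) = 7.118e+09.
L_total = 10·log₁₀(7.118e+09) = 98.52 dB SPL.

98.5 dB SPL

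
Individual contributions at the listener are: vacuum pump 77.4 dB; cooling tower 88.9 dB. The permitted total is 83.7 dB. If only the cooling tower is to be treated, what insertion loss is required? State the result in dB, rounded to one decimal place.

Fixed contribution from the other source: Σ 10^(L/10) = 10^(77.4/10) = 5.495e+07 (77.40 dB).
The limit corresponds to 10^(83.7/10) = 2.344e+08; subtracting the fixed part leaves 1.795e+08 for the cooling tower, i.e. 82.54 dB.
Required insertion loss = 88.9 − 82.54 = 6.36 dB.

6.4 dB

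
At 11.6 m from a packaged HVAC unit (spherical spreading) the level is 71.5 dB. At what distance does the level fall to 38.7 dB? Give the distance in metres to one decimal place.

506.4 m

Point-source spreading drops the level by 20·log₁₀(r₂/r₁); inverting, r₂/r₁ = 10^(ΔL/20).
r₂ = 11.6·10^((71.5−38.7)/20) = 11.6·10^(32.8/20) = 506.36 m.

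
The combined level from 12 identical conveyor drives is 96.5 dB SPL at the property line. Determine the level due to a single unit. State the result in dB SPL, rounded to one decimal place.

Dividing the total intensity by 12 lowers the level by 10·log₁₀ 12 = 10.792 dB: L₁ = 96.5 − 10.792.

85.7 dB SPL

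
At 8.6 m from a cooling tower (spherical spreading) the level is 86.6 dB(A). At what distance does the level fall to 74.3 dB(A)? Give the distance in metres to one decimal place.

35.4 m

Point-source spreading drops the level by 20·log₁₀(r₂/r₁); inverting, r₂/r₁ = 10^(ΔL/20).
r₂ = 8.6·10^((86.6−74.3)/20) = 8.6·10^(12.3/20) = 35.44 m.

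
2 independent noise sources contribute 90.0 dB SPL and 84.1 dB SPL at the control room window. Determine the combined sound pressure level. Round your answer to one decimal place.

91.0 dB SPL

Incoherent sources combine by intensity addition: L_total = 10·log₁₀(Σ 10^(L_i/10)).
Σ 10^(L/10) = 10^(90.0/10) + 10^(84.1/10) = 1.257e+09.
L_total = 10·log₁₀(1.257e+09) = 90.99 dB SPL.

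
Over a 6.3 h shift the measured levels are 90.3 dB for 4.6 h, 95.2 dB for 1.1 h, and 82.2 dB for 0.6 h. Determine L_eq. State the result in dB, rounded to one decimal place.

The energy average is taken in the linear domain: L_eq = 10·log₁₀[(Σ tᵢ·10^(Lᵢ/10))/T], T = 6.3 h.
Σ tᵢ·10^(Lᵢ/10) = 4.6·10^(90.3/10) + 1.1·10^(95.2/10) + 0.6·10^(82.2/10) = 8.671e+09.
L_eq = 10·log₁₀(8.671e+09/6.3) = 91.39 dB.

91.4 dB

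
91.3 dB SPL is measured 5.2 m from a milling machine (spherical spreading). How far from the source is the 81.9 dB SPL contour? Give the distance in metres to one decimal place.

For a point source L₁ − L₂ = 20·log₁₀(r₂/r₁), so r₂ = r₁·10^((L₁−L₂)/20).
r₂ = 5.2·10^((91.3−81.9)/20) = 5.2·10^(9.4/20) = 15.35 m.

15.3 m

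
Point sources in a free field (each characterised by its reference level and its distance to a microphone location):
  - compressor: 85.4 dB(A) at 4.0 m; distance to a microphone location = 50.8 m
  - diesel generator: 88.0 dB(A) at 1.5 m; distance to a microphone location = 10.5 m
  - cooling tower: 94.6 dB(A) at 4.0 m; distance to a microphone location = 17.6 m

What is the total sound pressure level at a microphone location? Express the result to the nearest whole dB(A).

Apply inverse-square spreading to bring every level to the receiver, then sum 10^(L/10).
compressor: 85.4 − 20·log₁₀(50.8/4.0) = 85.4 − 22.08 = 63.32 dB(A).
diesel generator: 88.0 − 20·log₁₀(10.5/1.5) = 88.0 − 16.90 = 71.10 dB(A).
cooling tower: 94.6 − 20·log₁₀(17.6/4.0) = 94.6 − 12.87 = 81.73 dB(A).
Σ 10^(L/10) = 1.640e+08 → L_total = 10·log₁₀(1.640e+08) = 82.15 dB(A).

82 dB(A)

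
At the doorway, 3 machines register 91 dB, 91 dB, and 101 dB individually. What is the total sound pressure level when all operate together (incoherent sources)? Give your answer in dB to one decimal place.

101.8 dB

Incoherent sources combine by intensity addition: L_total = 10·log₁₀(Σ 10^(L_i/10)).
Σ 10^(L/10) = 10^(91/10) + 10^(91/10) + 10^(101/10) = 1.511e+10.
L_total = 10·log₁₀(1.511e+10) = 101.79 dB.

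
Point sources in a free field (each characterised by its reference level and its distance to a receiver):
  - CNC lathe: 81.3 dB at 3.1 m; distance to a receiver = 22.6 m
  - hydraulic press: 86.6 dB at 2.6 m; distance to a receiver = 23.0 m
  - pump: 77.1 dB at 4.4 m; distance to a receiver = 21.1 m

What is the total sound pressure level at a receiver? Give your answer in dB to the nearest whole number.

70 dB

Propagate each source to the receiver with L = L_ref − 20·log₁₀(r/r_ref), then add intensities.
CNC lathe: 81.3 − 20·log₁₀(22.6/3.1) = 81.3 − 17.25 = 64.05 dB.
hydraulic press: 86.6 − 20·log₁₀(23.0/2.6) = 86.6 − 18.94 = 67.66 dB.
pump: 77.1 − 20·log₁₀(21.1/4.4) = 77.1 − 13.62 = 63.48 dB.
Σ 10^(L/10) = 1.061e+07 → L_total = 10·log₁₀(1.061e+07) = 70.26 dB.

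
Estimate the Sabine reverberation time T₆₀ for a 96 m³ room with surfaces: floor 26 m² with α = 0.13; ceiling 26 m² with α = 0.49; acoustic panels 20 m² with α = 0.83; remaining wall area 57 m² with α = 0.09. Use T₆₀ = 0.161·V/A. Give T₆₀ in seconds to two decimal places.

Total absorption A = 26·0.13 + 26·0.49 + 20·0.83 + 57·0.09 = 37.85 m² sabins.
T₆₀ = 0.161 × 96 / 37.85 = 0.408 s.

0.41 s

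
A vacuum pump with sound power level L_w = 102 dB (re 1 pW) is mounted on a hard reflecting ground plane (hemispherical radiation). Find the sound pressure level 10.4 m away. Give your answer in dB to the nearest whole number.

74 dB

Free-field hemispherical radiation: L_p = L_w − 10·log₁₀(2π·r²), r = 10.4 m.
2π·r² = 679.6 m², 10·log₁₀ of that is 28.322 dB.
L_p = 102 − 28.322 = 73.68 dB.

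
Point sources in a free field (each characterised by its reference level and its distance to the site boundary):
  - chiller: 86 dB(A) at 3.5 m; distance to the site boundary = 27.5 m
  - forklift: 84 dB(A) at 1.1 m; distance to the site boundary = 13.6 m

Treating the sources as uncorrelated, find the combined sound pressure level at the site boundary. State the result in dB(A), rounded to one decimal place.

Propagate each source to the receiver with L = L_ref − 20·log₁₀(r/r_ref), then add intensities.
chiller: 86 − 20·log₁₀(27.5/3.5) = 86 − 17.91 = 68.09 dB(A).
forklift: 84 − 20·log₁₀(13.6/1.1) = 84 − 21.84 = 62.16 dB(A).
Σ 10^(L/10) = 8.092e+06 → L_total = 10·log₁₀(8.092e+06) = 69.08 dB(A).

69.1 dB(A)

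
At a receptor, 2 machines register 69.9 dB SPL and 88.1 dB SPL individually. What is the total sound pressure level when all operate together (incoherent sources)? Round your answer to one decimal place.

88.2 dB SPL

For uncorrelated sources the intensities add, so convert each level to linear form, sum, and take 10·log₁₀ of the total.
Σ 10^(L/10) = 10^(69.9/10) + 10^(88.1/10) = 6.554e+08.
L_total = 10·log₁₀(6.554e+08) = 88.17 dB SPL.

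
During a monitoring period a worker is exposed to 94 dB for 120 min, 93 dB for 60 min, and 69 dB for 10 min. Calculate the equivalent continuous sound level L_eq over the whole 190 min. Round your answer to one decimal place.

The energy average is taken in the linear domain: L_eq = 10·log₁₀[(Σ tᵢ·10^(Lᵢ/10))/T], T = 190 min.
Σ tᵢ·10^(Lᵢ/10) = 120·10^(94/10) + 60·10^(93/10) + 10·10^(69/10) = 4.212e+11.
L_eq = 10·log₁₀(4.212e+11/190) = 93.46 dB.

93.5 dB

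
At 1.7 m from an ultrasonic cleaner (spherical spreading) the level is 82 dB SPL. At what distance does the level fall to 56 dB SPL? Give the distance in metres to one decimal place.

The 26.0 dB drop corresponds to a distance ratio of 10^(26.0/20) for a point source.
r₂ = 1.7·10^((82−56)/20) = 1.7·10^(26.0/20) = 33.92 m.

33.9 m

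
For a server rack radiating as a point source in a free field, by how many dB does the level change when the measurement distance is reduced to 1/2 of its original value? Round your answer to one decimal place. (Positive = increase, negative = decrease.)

A point source loses 6 dB per doubling of distance; generally ΔL = −20·log₁₀(r₂/r₁).
ΔL = −20·log₁₀(0.5) = +6.02 dB.

+6.0 dB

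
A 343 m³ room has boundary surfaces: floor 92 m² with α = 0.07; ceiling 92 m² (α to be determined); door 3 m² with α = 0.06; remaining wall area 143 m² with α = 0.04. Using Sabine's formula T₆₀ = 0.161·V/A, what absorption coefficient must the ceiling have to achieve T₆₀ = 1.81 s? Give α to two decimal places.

0.20

Required total absorption A = 0.161·343/1.81 = 30.51 m².
Absorption from the other surfaces = 92·0.07 + 3·0.06 + 143·0.04 = 12.34 m², so the ceiling must supply 18.17 m² over 92 m².
α = 18.17/92 = 0.197.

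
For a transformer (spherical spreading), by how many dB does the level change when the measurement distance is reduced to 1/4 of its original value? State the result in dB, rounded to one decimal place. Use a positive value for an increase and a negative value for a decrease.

A point source loses 6 dB per doubling of distance; generally ΔL = −20·log₁₀(r₂/r₁).
ΔL = −20·log₁₀(0.25) = +12.04 dB.

+12.0 dB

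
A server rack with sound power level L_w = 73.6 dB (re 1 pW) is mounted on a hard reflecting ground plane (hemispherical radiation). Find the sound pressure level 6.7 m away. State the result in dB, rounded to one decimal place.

Free-field hemispherical radiation: L_p = L_w − 10·log₁₀(2π·r²), r = 6.7 m.
2π·r² = 282.1 m², 10·log₁₀ of that is 24.503 dB.
L_p = 73.6 − 24.503 = 49.10 dB.

49.1 dB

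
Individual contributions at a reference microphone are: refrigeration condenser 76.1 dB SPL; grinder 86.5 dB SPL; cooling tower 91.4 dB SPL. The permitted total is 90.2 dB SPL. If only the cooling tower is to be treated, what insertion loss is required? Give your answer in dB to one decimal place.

The untreated sources together contribute 10^(76.1/10) + 10^(86.5/10) = 4.874e+08, i.e. 86.88 dB SPL.
The limit corresponds to 10^(90.2/10) = 1.047e+09; subtracting the fixed part leaves 5.597e+08 for the cooling tower, i.e. 87.48 dB SPL.
Required insertion loss = 91.4 − 87.48 = 3.92 dB.

3.9 dB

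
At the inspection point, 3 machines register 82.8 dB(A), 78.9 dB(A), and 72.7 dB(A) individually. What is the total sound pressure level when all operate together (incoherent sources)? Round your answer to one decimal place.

For uncorrelated sources the intensities add, so convert each level to linear form, sum, and take 10·log₁₀ of the total.
Σ 10^(L/10) = 10^(82.8/10) + 10^(78.9/10) + 10^(72.7/10) = 2.868e+08.
L_total = 10·log₁₀(2.868e+08) = 84.58 dB(A).

84.6 dB(A)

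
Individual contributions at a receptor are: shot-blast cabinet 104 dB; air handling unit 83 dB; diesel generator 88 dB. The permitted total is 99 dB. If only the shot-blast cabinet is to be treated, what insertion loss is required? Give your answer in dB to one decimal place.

Everything except the shot-blast cabinet sums to 10^(83/10) + 10^(88/10) = 8.305e+08 in linear terms, 89.19 dB.
The limit corresponds to 10^(99/10) = 7.943e+09; subtracting the fixed part leaves 7.113e+09 for the shot-blast cabinet, i.e. 98.52 dB.
So the shot-blast cabinet must be reduced from 104 to 98.52 dB: IL = 5.48 dB.

5.5 dB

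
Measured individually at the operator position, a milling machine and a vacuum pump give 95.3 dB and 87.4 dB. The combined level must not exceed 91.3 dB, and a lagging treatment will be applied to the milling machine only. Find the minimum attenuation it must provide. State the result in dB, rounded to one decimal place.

6.3 dB

Fixed contribution from the other source: Σ 10^(L/10) = 10^(87.4/10) = 5.495e+08 (87.40 dB).
The limit corresponds to 10^(91.3/10) = 1.349e+09; subtracting the fixed part leaves 7.994e+08 for the milling machine, i.e. 89.03 dB.
Required insertion loss = 95.3 − 89.03 = 6.27 dB.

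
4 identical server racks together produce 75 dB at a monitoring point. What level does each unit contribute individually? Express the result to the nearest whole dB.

69 dB

Dividing the total intensity by 4 lowers the level by 10·log₁₀ 4 = 6.021 dB: L₁ = 75 − 6.021.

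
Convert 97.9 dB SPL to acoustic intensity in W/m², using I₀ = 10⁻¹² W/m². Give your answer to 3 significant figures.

0.00617 W/m²

I/I₀ = 10^(97.9/10) = 6.166e+09, so I = 6.166e+09 × 10⁻¹² W/m².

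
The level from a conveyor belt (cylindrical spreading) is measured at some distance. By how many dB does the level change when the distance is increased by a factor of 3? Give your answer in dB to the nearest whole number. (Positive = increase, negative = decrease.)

A line source loses 3 dB per doubling of distance; generally ΔL = −10·log₁₀(r₂/r₁).
ΔL = −10·log₁₀(3) = -4.77 dB.

-5 dB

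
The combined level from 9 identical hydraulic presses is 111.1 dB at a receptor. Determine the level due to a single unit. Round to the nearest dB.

102 dB

9 equal contributions raise the level by 10·log₁₀ 9 = 9.542 dB, so each unit alone gives 111.1 − 9.542.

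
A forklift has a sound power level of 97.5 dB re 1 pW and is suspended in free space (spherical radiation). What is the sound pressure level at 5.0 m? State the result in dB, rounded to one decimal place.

Free-field spherical radiation: L_p = L_w − 10·log₁₀(4π·r²), r = 5.0 m.
4π·r² = 314.2 m², 10·log₁₀ of that is 24.971 dB.
L_p = 97.5 − 24.971 = 72.53 dB.

72.5 dB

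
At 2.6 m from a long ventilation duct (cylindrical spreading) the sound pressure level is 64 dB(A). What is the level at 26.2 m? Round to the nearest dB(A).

Line-source attenuation: ΔL = 10·log₁₀(r₂/r₁) = 10·log₁₀(26.2/2.6) = 10.033 dB.
L₂ = 64 − 10·log₁₀(26.2/2.6) = 64 − 10.033 = 53.97 dB(A).

54 dB(A)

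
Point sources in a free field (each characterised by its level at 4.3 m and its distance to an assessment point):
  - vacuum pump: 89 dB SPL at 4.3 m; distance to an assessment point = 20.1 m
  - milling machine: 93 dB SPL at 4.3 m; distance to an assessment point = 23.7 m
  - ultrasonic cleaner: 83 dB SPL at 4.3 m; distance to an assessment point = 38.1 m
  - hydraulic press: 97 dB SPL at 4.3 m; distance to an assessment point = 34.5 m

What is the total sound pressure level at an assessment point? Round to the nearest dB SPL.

First find each source's level at the receiver (point-source: −20·log₁₀(r/r_ref)), then combine on an intensity basis.
vacuum pump: 89 − 20·log₁₀(20.1/4.3) = 89 − 13.39 = 75.61 dB SPL.
milling machine: 93 − 20·log₁₀(23.7/4.3) = 93 − 14.83 = 78.17 dB SPL.
ultrasonic cleaner: 83 − 20·log₁₀(38.1/4.3) = 83 − 18.95 = 64.05 dB SPL.
hydraulic press: 97 − 20·log₁₀(34.5/4.3) = 97 − 18.09 = 78.91 dB SPL.
Σ 10^(L/10) = 1.824e+08 → L_total = 10·log₁₀(1.824e+08) = 82.61 dB SPL.

83 dB SPL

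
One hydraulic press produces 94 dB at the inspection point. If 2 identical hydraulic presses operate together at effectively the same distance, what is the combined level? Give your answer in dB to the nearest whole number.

97 dB

L_total = L₁ + 10·log₁₀ N for N identical incoherent sources.
L_total = 94 + 10·log₁₀(2) = 94 + 3.010 = 97.01 dB.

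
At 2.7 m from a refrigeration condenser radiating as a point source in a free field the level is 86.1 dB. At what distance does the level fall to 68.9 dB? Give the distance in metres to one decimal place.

For a point source L₁ − L₂ = 20·log₁₀(r₂/r₁), so r₂ = r₁·10^((L₁−L₂)/20).
r₂ = 2.7·10^((86.1−68.9)/20) = 2.7·10^(17.2/20) = 19.56 m.

19.6 m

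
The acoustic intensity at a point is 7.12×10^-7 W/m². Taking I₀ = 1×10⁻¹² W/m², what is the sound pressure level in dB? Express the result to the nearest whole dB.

I/I₀ = 7.12×10^-7/10⁻¹² = 7.12×10^5, and L = 10·log₁₀(I/I₀).
L = 10·(0.8525 + 5) = 58.52 dB.

59 dB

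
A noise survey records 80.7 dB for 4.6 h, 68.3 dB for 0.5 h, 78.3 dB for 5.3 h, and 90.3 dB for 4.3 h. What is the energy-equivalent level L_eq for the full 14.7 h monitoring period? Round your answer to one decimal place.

85.7 dB

L_eq = 10·log₁₀[(1/T)·Σ tᵢ·10^(Lᵢ/10)] with T = 14.7 h.
Σ tᵢ·10^(Lᵢ/10) = 4.6·10^(80.7/10) + 0.5·10^(68.3/10) + 5.3·10^(78.3/10) + 4.3·10^(90.3/10) = 5.510e+09.
L_eq = 10·log₁₀(5.510e+09/14.7) = 85.74 dB.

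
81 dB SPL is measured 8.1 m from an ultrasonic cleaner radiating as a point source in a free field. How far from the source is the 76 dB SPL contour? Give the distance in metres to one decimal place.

The 5.0 dB drop corresponds to a distance ratio of 10^(5.0/20) for a point source.
r₂ = 8.1·10^((81−76)/20) = 8.1·10^(5.0/20) = 14.40 m.

14.4 m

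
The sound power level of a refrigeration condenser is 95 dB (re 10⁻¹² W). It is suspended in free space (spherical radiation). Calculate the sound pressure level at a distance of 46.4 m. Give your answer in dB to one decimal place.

The power spreads over a sphere of area 4π·r², so L_p = L_w − 10·log₁₀(4π·r²).
4π·r² = 2.705e+04 m², 10·log₁₀ of that is 44.322 dB.
L_p = 95 − 44.322 = 50.68 dB.

50.7 dB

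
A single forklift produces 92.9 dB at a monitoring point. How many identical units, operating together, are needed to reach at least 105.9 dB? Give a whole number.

20

The shortfall is 105.9 − 92.9 = 13.0 dB, and N units add 10·log₁₀ N, so need 10·log₁₀ N ≥ 13.0.
N ≥ 10^(13.0/10) = 19.953, so N = 20.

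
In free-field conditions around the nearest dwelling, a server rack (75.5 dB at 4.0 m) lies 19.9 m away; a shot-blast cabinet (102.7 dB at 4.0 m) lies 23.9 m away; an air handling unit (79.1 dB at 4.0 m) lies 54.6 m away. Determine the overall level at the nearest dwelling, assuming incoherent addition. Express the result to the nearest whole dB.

87 dB

Apply inverse-square spreading to bring every level to the receiver, then sum 10^(L/10).
server rack: 75.5 − 20·log₁₀(19.9/4.0) = 75.5 − 13.94 = 61.56 dB.
shot-blast cabinet: 102.7 − 20·log₁₀(23.9/4.0) = 102.7 − 15.53 = 87.17 dB.
air handling unit: 79.1 − 20·log₁₀(54.6/4.0) = 79.1 − 22.70 = 56.40 dB.
Σ 10^(L/10) = 5.235e+08 → L_total = 10·log₁₀(5.235e+08) = 87.19 dB.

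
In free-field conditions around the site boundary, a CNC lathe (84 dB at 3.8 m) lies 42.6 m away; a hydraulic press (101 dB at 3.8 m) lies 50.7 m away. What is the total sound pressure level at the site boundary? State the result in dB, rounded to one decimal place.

First find each source's level at the receiver (point-source: −20·log₁₀(r/r_ref)), then combine on an intensity basis.
CNC lathe: 84 − 20·log₁₀(42.6/3.8) = 84 − 20.99 = 63.01 dB.
hydraulic press: 101 − 20·log₁₀(50.7/3.8) = 101 − 22.50 = 78.50 dB.
Σ 10^(L/10) = 7.272e+07 → L_total = 10·log₁₀(7.272e+07) = 78.62 dB.

78.6 dB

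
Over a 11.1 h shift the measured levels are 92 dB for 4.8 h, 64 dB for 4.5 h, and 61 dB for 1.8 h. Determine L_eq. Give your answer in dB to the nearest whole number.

88 dB

L_eq = 10·log₁₀[(1/T)·Σ tᵢ·10^(Lᵢ/10)] with T = 11.1 h.
Σ tᵢ·10^(Lᵢ/10) = 4.8·10^(92/10) + 4.5·10^(64/10) + 1.8·10^(61/10) = 7.621e+09.
L_eq = 10·log₁₀(7.621e+09/11.1) = 88.37 dB.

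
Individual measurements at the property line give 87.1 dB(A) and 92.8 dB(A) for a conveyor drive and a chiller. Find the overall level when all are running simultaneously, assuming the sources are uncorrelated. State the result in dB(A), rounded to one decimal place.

Incoherent sources combine by intensity addition: L_total = 10·log₁₀(Σ 10^(L_i/10)).
Σ 10^(L/10) = 10^(87.1/10) + 10^(92.8/10) = 2.418e+09.
L_total = 10·log₁₀(2.418e+09) = 93.84 dB(A).

93.8 dB(A)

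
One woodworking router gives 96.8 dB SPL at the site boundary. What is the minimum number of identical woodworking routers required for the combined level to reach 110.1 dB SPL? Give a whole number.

22

Need L₁ + 10·log₁₀ N ≥ 110.1, i.e. log₁₀ N ≥ 1.33.
N ≥ 10^(13.3/10) = 21.380, so N = 22.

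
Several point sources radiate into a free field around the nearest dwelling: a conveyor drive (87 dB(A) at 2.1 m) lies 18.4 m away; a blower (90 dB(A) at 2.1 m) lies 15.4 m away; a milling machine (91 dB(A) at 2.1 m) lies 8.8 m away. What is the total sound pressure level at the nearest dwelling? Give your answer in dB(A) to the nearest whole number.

80 dB(A)

Apply inverse-square spreading to bring every level to the receiver, then sum 10^(L/10).
conveyor drive: 87 − 20·log₁₀(18.4/2.1) = 87 − 18.85 = 68.15 dB(A).
blower: 90 − 20·log₁₀(15.4/2.1) = 90 − 17.31 = 72.69 dB(A).
milling machine: 91 − 20·log₁₀(8.8/2.1) = 91 − 12.45 = 78.55 dB(A).
Σ 10^(L/10) = 9.682e+07 → L_total = 10·log₁₀(9.682e+07) = 79.86 dB(A).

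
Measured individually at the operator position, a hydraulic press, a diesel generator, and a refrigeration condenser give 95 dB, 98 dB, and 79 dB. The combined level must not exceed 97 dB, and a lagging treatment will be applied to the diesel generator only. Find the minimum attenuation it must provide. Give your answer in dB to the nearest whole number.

6 dB

Fixed contribution from the other sources: Σ 10^(L/10) = 10^(95/10) + 10^(79/10) = 3.242e+09 (95.11 dB).
The limit corresponds to 10^(97/10) = 5.012e+09; subtracting the fixed part leaves 1.770e+09 for the diesel generator, i.e. 92.48 dB.
Required insertion loss = 98 − 92.48 = 5.52 dB.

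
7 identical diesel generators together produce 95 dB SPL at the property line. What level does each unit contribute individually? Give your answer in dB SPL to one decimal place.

86.5 dB SPL

Dividing the total intensity by 7 lowers the level by 10·log₁₀ 7 = 8.451 dB: L₁ = 95 − 8.451.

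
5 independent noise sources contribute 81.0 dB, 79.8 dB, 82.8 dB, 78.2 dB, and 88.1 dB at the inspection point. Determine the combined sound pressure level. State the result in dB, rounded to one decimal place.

For uncorrelated sources the intensities add, so convert each level to linear form, sum, and take 10·log₁₀ of the total.
Σ 10^(L/10) = 10^(81.0/10) + 10^(79.8/10) + 10^(82.8/10) + 10^(78.2/10) + 10^(88.1/10) = 1.124e+09.
L_total = 10·log₁₀(1.124e+09) = 90.51 dB.

90.5 dB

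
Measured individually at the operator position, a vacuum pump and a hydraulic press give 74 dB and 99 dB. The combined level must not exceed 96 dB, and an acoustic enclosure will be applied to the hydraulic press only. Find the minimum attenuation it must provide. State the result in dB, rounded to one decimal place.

Fixed contribution from the other source: Σ 10^(L/10) = 10^(74/10) = 2.512e+07 (74.00 dB).
The limit corresponds to 10^(96/10) = 3.981e+09; subtracting the fixed part leaves 3.956e+09 for the hydraulic press, i.e. 95.97 dB.
So the hydraulic press must be reduced from 99 to 95.97 dB: IL = 3.03 dB.

3.0 dB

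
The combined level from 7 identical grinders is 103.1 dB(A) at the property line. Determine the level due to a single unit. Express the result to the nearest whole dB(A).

95 dB(A)

7 equal contributions raise the level by 10·log₁₀ 7 = 8.451 dB, so each unit alone gives 103.1 − 8.451.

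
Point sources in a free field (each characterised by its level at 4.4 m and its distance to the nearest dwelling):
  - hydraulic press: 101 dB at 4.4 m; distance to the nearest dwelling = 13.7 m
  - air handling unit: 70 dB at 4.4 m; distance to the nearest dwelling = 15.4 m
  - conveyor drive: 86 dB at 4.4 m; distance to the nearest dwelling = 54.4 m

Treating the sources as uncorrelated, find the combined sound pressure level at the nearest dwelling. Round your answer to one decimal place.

91.1 dB

First find each source's level at the receiver (point-source: −20·log₁₀(r/r_ref)), then combine on an intensity basis.
hydraulic press: 101 − 20·log₁₀(13.7/4.4) = 101 − 9.87 = 91.13 dB.
air handling unit: 70 − 20·log₁₀(15.4/4.4) = 70 − 10.88 = 59.12 dB.
conveyor drive: 86 − 20·log₁₀(54.4/4.4) = 86 − 21.84 = 64.16 dB.
Σ 10^(L/10) = 1.302e+09 → L_total = 10·log₁₀(1.302e+09) = 91.15 dB.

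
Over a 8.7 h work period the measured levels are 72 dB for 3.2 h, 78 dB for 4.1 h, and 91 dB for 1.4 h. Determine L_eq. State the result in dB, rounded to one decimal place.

The energy average is taken in the linear domain: L_eq = 10·log₁₀[(Σ tᵢ·10^(Lᵢ/10))/T], T = 8.7 h.
Σ tᵢ·10^(Lᵢ/10) = 3.2·10^(72/10) + 4.1·10^(78/10) + 1.4·10^(91/10) = 2.072e+09.
L_eq = 10·log₁₀(2.072e+09/8.7) = 83.77 dB.

83.8 dB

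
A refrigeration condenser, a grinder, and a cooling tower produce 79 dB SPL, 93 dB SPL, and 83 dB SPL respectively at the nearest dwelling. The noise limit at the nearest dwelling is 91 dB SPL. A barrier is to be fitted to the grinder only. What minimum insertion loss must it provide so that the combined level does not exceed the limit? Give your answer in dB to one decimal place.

Fixed contribution from the other sources: Σ 10^(L/10) = 10^(79/10) + 10^(83/10) = 2.790e+08 (84.46 dB SPL).
To meet 91 dB SPL overall, the treated grinder may contribute at most 10^(91/10) − 2.790e+08 = 9.800e+08, i.e. 89.91 dB SPL.
Required insertion loss = 93 − 89.91 = 3.09 dB.

3.1 dB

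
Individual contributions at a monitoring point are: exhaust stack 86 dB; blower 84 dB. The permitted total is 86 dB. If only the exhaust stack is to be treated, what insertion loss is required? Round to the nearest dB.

The untreated sources together contribute 10^(84/10) = 2.512e+08, i.e. 84.00 dB.
To meet 86 dB overall, the treated exhaust stack may contribute at most 10^(86/10) − 2.512e+08 = 1.469e+08, i.e. 81.67 dB.
So the exhaust stack must be reduced from 86 to 81.67 dB: IL = 4.33 dB.

4 dB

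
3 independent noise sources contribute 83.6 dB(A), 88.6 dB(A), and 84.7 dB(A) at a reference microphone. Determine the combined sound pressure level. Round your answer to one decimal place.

For uncorrelated sources the intensities add, so convert each level to linear form, sum, and take 10·log₁₀ of the total.
Σ 10^(L/10) = 10^(83.6/10) + 10^(88.6/10) + 10^(84.7/10) = 1.249e+09.
L_total = 10·log₁₀(1.249e+09) = 90.96 dB(A).

91.0 dB(A)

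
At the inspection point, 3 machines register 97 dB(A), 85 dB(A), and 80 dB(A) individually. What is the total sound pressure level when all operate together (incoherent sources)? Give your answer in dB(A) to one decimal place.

97.3 dB(A)

Incoherent sources combine by intensity addition: L_total = 10·log₁₀(Σ 10^(L_i/10)).
Σ 10^(L/10) = 10^(97/10) + 10^(85/10) + 10^(80/10) = 5.428e+09.
L_total = 10·log₁₀(5.428e+09) = 97.35 dB(A).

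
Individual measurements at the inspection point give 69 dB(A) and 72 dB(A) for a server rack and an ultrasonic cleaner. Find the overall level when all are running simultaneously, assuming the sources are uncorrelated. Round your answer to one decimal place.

73.8 dB(A)

For uncorrelated sources the intensities add, so convert each level to linear form, sum, and take 10·log₁₀ of the total.
Σ 10^(L/10) = 10^(69/10) + 10^(72/10) = 2.379e+07.
L_total = 10·log₁₀(2.379e+07) = 73.76 dB(A).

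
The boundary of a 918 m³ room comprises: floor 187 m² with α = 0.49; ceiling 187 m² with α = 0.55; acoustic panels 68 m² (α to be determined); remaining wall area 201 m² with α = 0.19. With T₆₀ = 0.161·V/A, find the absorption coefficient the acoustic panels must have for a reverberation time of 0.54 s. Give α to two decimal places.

Required total absorption A = 0.161·918/0.54 = 273.70 m².
Absorption from the other surfaces = 187·0.49 + 187·0.55 + 201·0.19 = 232.67 m², so the acoustic panels must supply 41.03 m² over 68 m².
α = 41.03/68 = 0.603.

0.60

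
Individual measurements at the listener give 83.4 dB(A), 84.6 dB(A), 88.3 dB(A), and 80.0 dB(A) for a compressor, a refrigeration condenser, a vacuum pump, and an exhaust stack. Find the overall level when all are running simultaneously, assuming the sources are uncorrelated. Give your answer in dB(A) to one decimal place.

91.1 dB(A)

Incoherent sources combine by intensity addition: L_total = 10·log₁₀(Σ 10^(L_i/10)).
Σ 10^(L/10) = 10^(83.4/10) + 10^(84.6/10) + 10^(88.3/10) + 10^(80.0/10) = 1.283e+09.
L_total = 10·log₁₀(1.283e+09) = 91.08 dB(A).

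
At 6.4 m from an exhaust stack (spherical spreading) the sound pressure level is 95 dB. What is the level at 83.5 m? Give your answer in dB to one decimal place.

72.7 dB

Spherical spreading from a point source gives a 20·log₁₀(r₂/r₁) drop.
L₂ = 95 − 20·log₁₀(83.5/6.4) = 95 − 22.310 = 72.69 dB.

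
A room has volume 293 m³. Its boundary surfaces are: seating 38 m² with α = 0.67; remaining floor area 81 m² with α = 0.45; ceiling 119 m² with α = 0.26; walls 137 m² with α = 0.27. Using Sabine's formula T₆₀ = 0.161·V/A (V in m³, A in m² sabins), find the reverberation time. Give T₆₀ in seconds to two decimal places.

A = Σ Sᵢαᵢ = 38·0.67 + 81·0.45 + 119·0.26 + 137·0.27 = 129.84 m².
T₆₀ = 0.161·V/A = 0.161·293/129.84 = 0.363 s.

0.36 s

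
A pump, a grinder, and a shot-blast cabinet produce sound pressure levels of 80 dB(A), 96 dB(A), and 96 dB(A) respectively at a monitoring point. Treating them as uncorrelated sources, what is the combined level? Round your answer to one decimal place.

99.1 dB(A)

Incoherent sources combine by intensity addition: L_total = 10·log₁₀(Σ 10^(L_i/10)).
Σ 10^(L/10) = 10^(80/10) + 10^(96/10) + 10^(96/10) = 8.062e+09.
L_total = 10·log₁₀(8.062e+09) = 99.06 dB(A).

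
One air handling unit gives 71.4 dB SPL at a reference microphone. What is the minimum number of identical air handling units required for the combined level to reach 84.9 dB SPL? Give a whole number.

23

Need L₁ + 10·log₁₀ N ≥ 84.9, i.e. log₁₀ N ≥ 1.35.
N ≥ 10^(13.5/10) = 22.387, so N = 23.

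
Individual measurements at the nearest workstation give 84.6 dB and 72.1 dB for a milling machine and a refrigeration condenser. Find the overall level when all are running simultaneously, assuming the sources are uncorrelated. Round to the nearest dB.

85 dB

Incoherent sources combine by intensity addition: L_total = 10·log₁₀(Σ 10^(L_i/10)).
Σ 10^(L/10) = 10^(84.6/10) + 10^(72.1/10) = 3.046e+08.
L_total = 10·log₁₀(3.046e+08) = 84.84 dB.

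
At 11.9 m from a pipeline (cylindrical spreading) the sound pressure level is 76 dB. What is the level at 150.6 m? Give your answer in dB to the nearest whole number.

65 dB

For a line source, L₂ = L₁ − 10·log₁₀(r₂/r₁).
L₂ = 76 − 10·log₁₀(150.6/11.9) = 76 − 11.023 = 64.98 dB.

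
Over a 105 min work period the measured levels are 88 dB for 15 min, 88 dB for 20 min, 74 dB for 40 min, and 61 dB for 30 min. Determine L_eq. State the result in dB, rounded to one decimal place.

83.4 dB

The energy average is taken in the linear domain: L_eq = 10·log₁₀[(Σ tᵢ·10^(Lᵢ/10))/T], T = 105 min.
Σ tᵢ·10^(Lᵢ/10) = 15·10^(88/10) + 20·10^(88/10) + 40·10^(74/10) + 30·10^(61/10) = 2.313e+10.
L_eq = 10·log₁₀(2.313e+10/105) = 83.43 dB.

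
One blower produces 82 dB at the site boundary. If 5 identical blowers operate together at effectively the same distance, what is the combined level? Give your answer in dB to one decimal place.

89.0 dB

With 5 equal, uncorrelated contributions the intensity is 5× that of one unit, giving a rise of 10·log₁₀ 5.
L_total = 82 + 10·log₁₀(5) = 82 + 6.990 = 88.99 dB.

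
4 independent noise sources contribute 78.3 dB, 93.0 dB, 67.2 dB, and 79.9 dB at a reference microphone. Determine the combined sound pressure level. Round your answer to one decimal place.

93.4 dB

Incoherent sources combine by intensity addition: L_total = 10·log₁₀(Σ 10^(L_i/10)).
Σ 10^(L/10) = 10^(78.3/10) + 10^(93.0/10) + 10^(67.2/10) + 10^(79.9/10) = 2.166e+09.
L_total = 10·log₁₀(2.166e+09) = 93.36 dB.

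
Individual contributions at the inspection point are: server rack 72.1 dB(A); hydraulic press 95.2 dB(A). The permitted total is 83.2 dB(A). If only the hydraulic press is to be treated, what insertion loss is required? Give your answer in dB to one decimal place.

12.4 dB

Fixed contribution from the other source: Σ 10^(L/10) = 10^(72.1/10) = 1.622e+07 (72.10 dB(A)).
To meet 83.2 dB(A) overall, the treated hydraulic press may contribute at most 10^(83.2/10) − 1.622e+07 = 1.927e+08, i.e. 82.85 dB(A).
So the hydraulic press must be reduced from 95.2 to 82.85 dB(A): IL = 12.35 dB.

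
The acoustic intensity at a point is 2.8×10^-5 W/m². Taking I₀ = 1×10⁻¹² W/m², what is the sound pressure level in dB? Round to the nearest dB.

Dividing by I₀ shifts the exponent by 12: I/I₀ = 2.8×10^7.
L = 10·(0.4472 + 7) = 74.47 dB.

74 dB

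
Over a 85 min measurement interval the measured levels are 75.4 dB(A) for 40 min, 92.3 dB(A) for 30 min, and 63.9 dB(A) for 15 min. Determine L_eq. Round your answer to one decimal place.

The energy average is taken in the linear domain: L_eq = 10·log₁₀[(Σ tᵢ·10^(Lᵢ/10))/T], T = 85 min.
Σ tᵢ·10^(Lᵢ/10) = 40·10^(75.4/10) + 30·10^(92.3/10) + 15·10^(63.9/10) = 5.237e+10.
L_eq = 10·log₁₀(5.237e+10/85) = 87.90 dB(A).

87.9 dB(A)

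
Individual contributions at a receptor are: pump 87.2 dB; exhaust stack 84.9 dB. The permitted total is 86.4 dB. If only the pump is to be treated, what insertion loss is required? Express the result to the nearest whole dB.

6 dB

The untreated sources together contribute 10^(84.9/10) = 3.090e+08, i.e. 84.90 dB.
The limit corresponds to 10^(86.4/10) = 4.365e+08; subtracting the fixed part leaves 1.275e+08 for the pump, i.e. 81.05 dB.
Required insertion loss = 87.2 − 81.05 = 6.15 dB.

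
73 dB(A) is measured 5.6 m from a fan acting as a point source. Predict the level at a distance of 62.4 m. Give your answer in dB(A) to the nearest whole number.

For a point source, L₂ = L₁ − 20·log₁₀(r₂/r₁).
L₂ = 73 − 20·log₁₀(62.4/5.6) = 73 − 20.940 = 52.06 dB(A).

52 dB(A)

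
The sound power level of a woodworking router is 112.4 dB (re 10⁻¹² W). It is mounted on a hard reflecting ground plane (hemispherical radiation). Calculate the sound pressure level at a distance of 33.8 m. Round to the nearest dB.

The power spreads over a hemisphere of area 2π·r², so L_p = L_w − 10·log₁₀(2π·r²).
2π·r² = 7178 m², 10·log₁₀ of that is 38.560 dB.
L_p = 112.4 − 38.560 = 73.84 dB.

74 dB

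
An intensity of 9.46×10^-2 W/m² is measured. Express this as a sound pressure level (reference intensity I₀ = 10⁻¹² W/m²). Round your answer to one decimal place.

109.8 dB

L = 10·log₁₀(I/I₀) = 10·log₁₀(9.46×10^-2/10⁻¹²) = 10·log₁₀(9.46×10^10).
L = 10·(0.9759 + 10) = 109.76 dB.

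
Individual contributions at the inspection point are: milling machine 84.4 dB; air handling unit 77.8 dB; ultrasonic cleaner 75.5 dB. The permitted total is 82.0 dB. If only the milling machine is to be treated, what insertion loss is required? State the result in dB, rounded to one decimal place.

Fixed contribution from the other sources: Σ 10^(L/10) = 10^(77.8/10) + 10^(75.5/10) = 9.574e+07 (79.81 dB).
The limit corresponds to 10^(82.0/10) = 1.585e+08; subtracting the fixed part leaves 6.275e+07 for the milling machine, i.e. 77.98 dB.
Required insertion loss = 84.4 − 77.98 = 6.42 dB.

6.4 dB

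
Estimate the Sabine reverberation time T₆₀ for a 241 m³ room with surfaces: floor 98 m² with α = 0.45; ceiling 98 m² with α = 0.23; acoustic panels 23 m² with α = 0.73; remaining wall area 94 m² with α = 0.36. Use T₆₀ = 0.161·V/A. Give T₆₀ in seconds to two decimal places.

A = Σ Sᵢαᵢ = 98·0.45 + 98·0.23 + 23·0.73 + 94·0.36 = 117.27 m².
T₆₀ = 0.161·V/A = 0.161·241/117.27 = 0.331 s.

0.33 s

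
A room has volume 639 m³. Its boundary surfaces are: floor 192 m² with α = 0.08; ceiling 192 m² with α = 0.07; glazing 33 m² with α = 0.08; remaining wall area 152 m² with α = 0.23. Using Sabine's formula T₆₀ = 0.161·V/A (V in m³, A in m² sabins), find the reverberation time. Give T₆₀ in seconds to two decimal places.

Summing Sᵢαᵢ: 192·0.08 + 192·0.07 + 33·0.08 + 152·0.23 = 66.40 m².
T₆₀ = 0.161 × 639 / 66.40 = 1.549 s.

1.55 s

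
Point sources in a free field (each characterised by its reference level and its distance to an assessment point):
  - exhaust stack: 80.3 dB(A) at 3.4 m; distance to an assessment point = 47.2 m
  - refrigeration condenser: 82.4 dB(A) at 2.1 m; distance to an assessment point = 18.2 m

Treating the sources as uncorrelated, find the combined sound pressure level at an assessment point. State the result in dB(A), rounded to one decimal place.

First find each source's level at the receiver (point-source: −20·log₁₀(r/r_ref)), then combine on an intensity basis.
exhaust stack: 80.3 − 20·log₁₀(47.2/3.4) = 80.3 − 22.85 = 57.45 dB(A).
refrigeration condenser: 82.4 − 20·log₁₀(18.2/2.1) = 82.4 − 18.76 = 63.64 dB(A).
Σ 10^(L/10) = 2.870e+06 → L_total = 10·log₁₀(2.870e+06) = 64.58 dB(A).

64.6 dB(A)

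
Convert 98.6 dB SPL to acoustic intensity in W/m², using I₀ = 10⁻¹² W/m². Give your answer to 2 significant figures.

0.0072 W/m²

L = 10·log₁₀(I/I₀) ⇒ I = I₀·10^(L/10) = 10⁻¹² × 10^9.86.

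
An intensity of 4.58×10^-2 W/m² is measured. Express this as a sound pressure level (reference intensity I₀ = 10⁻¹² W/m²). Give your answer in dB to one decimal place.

106.6 dB

L = 10·log₁₀(I/I₀) = 10·log₁₀(4.58×10^-2/10⁻¹²) = 10·log₁₀(4.58×10^10).
L = 10·(0.6609 + 10) = 106.61 dB.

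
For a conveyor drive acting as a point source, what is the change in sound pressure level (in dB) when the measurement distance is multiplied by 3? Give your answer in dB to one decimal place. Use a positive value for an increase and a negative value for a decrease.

-9.5 dB

Point-source spreading: ΔL = −20·log₁₀(r₂/r₁).
ΔL = −20·log₁₀(3) = -9.54 dB.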